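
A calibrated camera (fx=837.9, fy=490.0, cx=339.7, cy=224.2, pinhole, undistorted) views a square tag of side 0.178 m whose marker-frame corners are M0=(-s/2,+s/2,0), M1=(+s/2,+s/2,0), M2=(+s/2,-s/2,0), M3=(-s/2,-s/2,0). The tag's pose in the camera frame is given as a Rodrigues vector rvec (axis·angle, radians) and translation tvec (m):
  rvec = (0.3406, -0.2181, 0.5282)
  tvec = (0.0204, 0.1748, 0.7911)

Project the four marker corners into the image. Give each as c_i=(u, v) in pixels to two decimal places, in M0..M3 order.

c0=(231.96, 352.47) c1=(388.17, 391.79) c2=(489.83, 312.60) c3=(330.90, 265.34)

Intrinsics K: fx=837.9, fy=490.0, cx=339.7, cy=224.2
Marker side s = 0.178 m; corners in marker frame (Z=0):
  M0 = (-0.0890, +0.0890, 0)
  M1 = (+0.0890, +0.0890, 0)
  M2 = (+0.0890, -0.0890, 0)
  M3 = (-0.0890, -0.0890, 0)
rvec = (0.3406, -0.2181, 0.5282), |rvec| = θ = 0.66526 rad = 38.117°
Rodrigues: sinθ=0.61726, 1−cosθ=0.21324; R = I + sinθ·[k]× + (1−cosθ)·[k]×²:
    [+0.84265 -0.52588 -0.11568]
    [+0.45430 +0.80968 -0.37153]
    [+0.28905 +0.26052 +0.92118]
t = (0.0204, 0.1748, 0.7911) m
M0: Pc = R·M0+t = (-0.10140, +0.20643, +0.78856); u = 837.9·(-0.10140)/0.78856 + 339.7 = 231.9558, v = 490.0·(+0.20643)/0.78856 + 224.2 = 352.4716
M1: Pc = R·M1+t = (+0.04859, +0.28729, +0.84001); u = 837.9·(+0.04859)/0.84001 + 339.7 = 388.1702, v = 490.0·(+0.28729)/0.84001 + 224.2 = 391.7857
M2: Pc = R·M2+t = (+0.14220, +0.14317, +0.79364); u = 837.9·(+0.14220)/0.79364 + 339.7 = 489.8302, v = 490.0·(+0.14317)/0.79364 + 224.2 = 312.5954
M3: Pc = R·M3+t = (-0.00779, +0.06231, +0.74219); u = 837.9·(-0.00779)/0.74219 + 339.7 = 330.9028, v = 490.0·(+0.06231)/0.74219 + 224.2 = 265.3352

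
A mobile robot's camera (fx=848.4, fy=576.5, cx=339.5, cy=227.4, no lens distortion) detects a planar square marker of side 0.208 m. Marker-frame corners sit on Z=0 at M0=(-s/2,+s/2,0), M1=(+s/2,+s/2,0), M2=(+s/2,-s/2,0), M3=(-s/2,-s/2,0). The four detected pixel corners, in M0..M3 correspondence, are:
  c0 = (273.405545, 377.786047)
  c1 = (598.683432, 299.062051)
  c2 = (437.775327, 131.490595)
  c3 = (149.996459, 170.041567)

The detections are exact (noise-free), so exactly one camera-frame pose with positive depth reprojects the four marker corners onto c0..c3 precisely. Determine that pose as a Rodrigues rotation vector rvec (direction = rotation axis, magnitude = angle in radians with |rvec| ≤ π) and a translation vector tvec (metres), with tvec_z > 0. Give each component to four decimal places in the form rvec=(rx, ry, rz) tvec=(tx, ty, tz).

Intrinsics K: fx=848.4, fy=576.5, cx=339.5, cy=227.4
Marker side s = 0.208 m; corners in marker frame (Z=0):
  M0 = (-0.1040, +0.1040, 0)
  M1 = (+0.1040, +0.1040, 0)
  M2 = (+0.1040, -0.1040, 0)
  M3 = (-0.1040, -0.1040, 0)
Detected image corners:
  c0 = (273.405545, 377.786047) px
  c1 = (598.683432, 299.062051) px
  c2 = (437.775327, 131.490595) px
  c3 = (149.996459, 170.041567) px
Planar DLT: solve 8×8 A·h = b for H (H[2,2]=1):
  H  [+1734.46900 +350.73862 +369.85602]
  H  [-91.94979 +667.16401 +233.26245]
  H  [+0.73842 -0.93061 +1.00000]
B = K⁻¹H; ‖b₁‖=1.951190, ‖b₂‖=1.951190; λ = 2/(‖b₁‖+‖b₂‖) = 0.512508, sign → tz>0 ⇒ λ=+0.512508
r₁ = λ·B[:,0] = (+0.89633,-0.23102,+0.37845); r₂ = λ·B[:,1] = (+0.40273,+0.78124,-0.47694)
r₃ = r₁×r₂ = (-0.18547,+0.57991,+0.79329); SVD([r₁ r₂ r₃]) → R = UVᵀ:
  R  [+0.89633 +0.40273 -0.18547]
  R  [-0.23102 +0.78124 +0.57991]
  R  [+0.37845 -0.47694 +0.79329]
t = (+0.01834, +0.00521, +0.51251) m
tr R = 2.470853; θ = arccos((tr R − 1)/2) = 0.744501 rad = 42.657°
axis k = ((R−Rᵀ)₃₂, (R−Rᵀ)₁₃, (R−Rᵀ)₂₁) / (2 sinθ) = (-0.779845, -0.416114, -0.467643)
rvec = θ·k = (-0.580595, -0.309797, -0.348161)

rvec=(-0.5806, -0.3098, -0.3482) tvec=(0.0183, 0.0052, 0.5125)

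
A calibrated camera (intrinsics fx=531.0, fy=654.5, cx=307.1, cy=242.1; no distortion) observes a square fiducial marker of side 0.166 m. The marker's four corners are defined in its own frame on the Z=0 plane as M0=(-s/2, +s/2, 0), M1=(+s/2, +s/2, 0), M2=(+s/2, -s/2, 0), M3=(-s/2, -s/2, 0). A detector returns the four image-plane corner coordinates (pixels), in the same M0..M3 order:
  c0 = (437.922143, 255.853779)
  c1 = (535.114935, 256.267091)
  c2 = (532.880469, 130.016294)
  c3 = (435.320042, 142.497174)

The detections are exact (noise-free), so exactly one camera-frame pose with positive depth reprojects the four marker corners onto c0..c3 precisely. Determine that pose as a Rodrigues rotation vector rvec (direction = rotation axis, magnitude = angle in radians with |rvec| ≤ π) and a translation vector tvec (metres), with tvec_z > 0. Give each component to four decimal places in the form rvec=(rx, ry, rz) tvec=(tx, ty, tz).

rvec=(0.0458, 0.6290, -0.0246) tvec=(0.3011, -0.0634, 0.9106)

Intrinsics K: fx=531.0, fy=654.5, cx=307.1, cy=242.1
Marker side s = 0.166 m; corners in marker frame (Z=0):
  M0 = (-0.0830, +0.0830, 0)
  M1 = (+0.0830, +0.0830, 0)
  M2 = (+0.0830, -0.0830, 0)
  M3 = (-0.0830, -0.0830, 0)
Detected image corners:
  c0 = (437.922143, 255.853779) px
  c1 = (535.114935, 256.267091) px
  c2 = (532.880469, 130.016294) px
  c3 = (435.320042, 142.497174) px
Planar DLT: solve 8×8 A·h = b for H (H[2,2]=1):
  H  [+272.89587 +33.45563 +482.70108]
  H  [-163.02101 +727.23557 +196.51334]
  H  [-0.64641 +0.03880 +1.00000]
B = K⁻¹H; ‖b₁‖=1.098216, ‖b₂‖=1.098216; λ = 2/(‖b₁‖+‖b₂‖) = 0.910568, sign → tz>0 ⇒ λ=+0.910568
r₁ = λ·B[:,0] = (+0.80838,-0.00908,-0.58860); r₂ = λ·B[:,1] = (+0.03694,+0.99869,+0.03533)
r₃ = r₁×r₂ = (+0.58751,-0.05030,+0.80766); SVD([r₁ r₂ r₃]) → R = UVᵀ:
  R  [+0.80838 +0.03694 +0.58751]
  R  [-0.00908 +0.99869 -0.05030]
  R  [-0.58860 +0.03533 +0.80766]
t = (+0.30112, -0.06342, +0.91057) m
tr R = 2.614725; θ = arccos((tr R − 1)/2) = 0.631128 rad = 36.161°
axis k = ((R−Rᵀ)₃₂, (R−Rᵀ)₁₃, (R−Rᵀ)₂₁) / (2 sinθ) = (+0.072558, +0.996602, -0.038995)
rvec = θ·k = (+0.045793, +0.628983, -0.024611)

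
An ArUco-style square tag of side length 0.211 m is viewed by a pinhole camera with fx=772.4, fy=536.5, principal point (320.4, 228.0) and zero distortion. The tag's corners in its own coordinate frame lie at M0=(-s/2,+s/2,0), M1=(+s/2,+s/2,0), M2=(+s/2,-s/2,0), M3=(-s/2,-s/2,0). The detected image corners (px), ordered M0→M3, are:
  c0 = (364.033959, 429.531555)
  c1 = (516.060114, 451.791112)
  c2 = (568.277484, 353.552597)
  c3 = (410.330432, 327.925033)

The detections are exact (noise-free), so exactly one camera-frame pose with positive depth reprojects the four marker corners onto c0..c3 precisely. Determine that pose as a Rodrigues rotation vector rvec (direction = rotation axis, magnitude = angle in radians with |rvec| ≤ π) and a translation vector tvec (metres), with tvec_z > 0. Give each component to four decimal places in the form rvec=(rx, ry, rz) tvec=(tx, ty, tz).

Intrinsics K: fx=772.4, fy=536.5, cx=320.4, cy=228.0
Marker side s = 0.211 m; corners in marker frame (Z=0):
  M0 = (-0.1055, +0.1055, 0)
  M1 = (+0.1055, +0.1055, 0)
  M2 = (+0.1055, -0.1055, 0)
  M3 = (-0.1055, -0.1055, 0)
Detected image corners:
  c0 = (364.033959, 429.531555) px
  c1 = (516.060114, 451.791112) px
  c2 = (568.277484, 353.552597) px
  c3 = (410.330432, 327.925033) px
Planar DLT: solve 8×8 A·h = b for H (H[2,2]=1):
  H  [+784.45828 -133.50520 +464.99976]
  H  [+155.54003 +557.63966 +391.97210]
  H  [+0.10813 +0.21542 +1.00000]
B = K⁻¹H; ‖b₁‖=1.006769, ‖b₂‖=1.006769; λ = 2/(‖b₁‖+‖b₂‖) = 0.993276, sign → tz>0 ⇒ λ=+0.993276
r₁ = λ·B[:,0] = (+0.96423,+0.24232,+0.10740); r₂ = λ·B[:,1] = (-0.26044,+0.94148,+0.21397)
r₃ = r₁×r₂ = (-0.04926,-0.23429,+0.97092); SVD([r₁ r₂ r₃]) → R = UVᵀ:
  R  [+0.96423 -0.26044 -0.04926]
  R  [+0.24232 +0.94148 -0.23429]
  R  [+0.10740 +0.21397 +0.97092]
t = (+0.18595, +0.30358, +0.99328) m
tr R = 2.876632; θ = arccos((tr R − 1)/2) = 0.353069 rad = 20.229°
axis k = ((R−Rᵀ)₃₂, (R−Rᵀ)₁₃, (R−Rᵀ)₂₁) / (2 sinθ) = (+0.648188, -0.226536, +0.727003)
rvec = θ·k = (+0.228855, -0.079983, +0.256682)

rvec=(0.2289, -0.0800, 0.2567) tvec=(0.1859, 0.3036, 0.9933)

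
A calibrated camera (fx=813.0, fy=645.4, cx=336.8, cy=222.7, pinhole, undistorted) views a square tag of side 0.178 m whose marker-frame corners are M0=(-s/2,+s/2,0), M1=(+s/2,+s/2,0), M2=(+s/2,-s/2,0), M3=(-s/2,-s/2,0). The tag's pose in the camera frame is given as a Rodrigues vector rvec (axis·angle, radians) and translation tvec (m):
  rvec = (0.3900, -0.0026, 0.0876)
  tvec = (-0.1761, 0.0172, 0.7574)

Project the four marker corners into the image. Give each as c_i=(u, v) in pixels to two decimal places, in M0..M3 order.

Intrinsics K: fx=813.0, fy=645.4, cx=336.8, cy=222.7
Marker side s = 0.178 m; corners in marker frame (Z=0):
  M0 = (-0.0890, +0.0890, 0)
  M1 = (+0.0890, +0.0890, 0)
  M2 = (+0.0890, -0.0890, 0)
  M3 = (-0.0890, -0.0890, 0)
rvec = (0.3900, -0.0026, 0.0876), |rvec| = θ = 0.39973 rad = 22.903°
Rodrigues: sinθ=0.38917, 1−cosθ=0.07883; R = I + sinθ·[k]× + (1−cosθ)·[k]×²:
    [+0.99621 -0.08579 +0.01432]
    [+0.08479 +0.92117 -0.37981]
    [+0.01939 +0.37958 +0.92495]
t = (-0.1761, 0.0172, 0.7574) m
M0: Pc = R·M0+t = (-0.27240, +0.09164, +0.78946); u = 813.0·(-0.27240)/0.78946 + 336.8 = 56.2791, v = 645.4·(+0.09164)/0.78946 + 222.7 = 297.6165
M1: Pc = R·M1+t = (-0.09507, +0.10673, +0.79291); u = 813.0·(-0.09507)/0.79291 + 336.8 = 239.3187, v = 645.4·(+0.10673)/0.79291 + 222.7 = 309.5746
M2: Pc = R·M2+t = (-0.07980, -0.05724, +0.72534); u = 813.0·(-0.07980)/0.72534 + 336.8 = 247.3536, v = 645.4·(-0.05724)/0.72534 + 222.7 = 171.7701
M3: Pc = R·M3+t = (-0.25713, -0.07233, +0.72189); u = 813.0·(-0.25713)/0.72189 + 336.8 = 47.2206, v = 645.4·(-0.07233)/0.72189 + 222.7 = 158.0339

c0=(56.28, 297.62) c1=(239.32, 309.57) c2=(247.35, 171.77) c3=(47.22, 158.03)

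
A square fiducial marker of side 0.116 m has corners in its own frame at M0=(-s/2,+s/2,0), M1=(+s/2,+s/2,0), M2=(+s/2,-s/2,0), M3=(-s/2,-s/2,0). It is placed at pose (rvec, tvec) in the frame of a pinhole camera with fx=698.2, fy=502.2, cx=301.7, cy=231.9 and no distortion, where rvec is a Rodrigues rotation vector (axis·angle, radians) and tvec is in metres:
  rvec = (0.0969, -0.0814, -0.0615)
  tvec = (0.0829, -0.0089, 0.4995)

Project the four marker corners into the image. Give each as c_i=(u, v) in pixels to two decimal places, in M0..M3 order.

Intrinsics K: fx=698.2, fy=502.2, cx=301.7, cy=231.9
Marker side s = 0.116 m; corners in marker frame (Z=0):
  M0 = (-0.0580, +0.0580, 0)
  M1 = (+0.0580, +0.0580, 0)
  M2 = (+0.0580, -0.0580, 0)
  M3 = (-0.0580, -0.0580, 0)
rvec = (0.0969, -0.0814, -0.0615), |rvec| = θ = 0.14070 rad = 8.062°
Rodrigues: sinθ=0.14024, 1−cosθ=0.00988; R = I + sinθ·[k]× + (1−cosθ)·[k]×²:
    [+0.99480 +0.05736 -0.08411]
    [-0.06523 +0.99342 -0.09408]
    [+0.07816 +0.09908 +0.99201]
t = (0.0829, -0.0089, 0.4995) m
M0: Pc = R·M0+t = (+0.02853, +0.05250, +0.50071); u = 698.2·(+0.02853)/0.50071 + 301.7 = 341.4800, v = 502.2·(+0.05250)/0.50071 + 231.9 = 284.5581
M1: Pc = R·M1+t = (+0.14393, +0.04494, +0.50978); u = 698.2·(+0.14393)/0.50978 + 301.7 = 498.8220, v = 502.2·(+0.04494)/0.50978 + 231.9 = 276.1669
M2: Pc = R·M2+t = (+0.13727, -0.07030, +0.49829); u = 698.2·(+0.13727)/0.49829 + 301.7 = 494.0455, v = 502.2·(-0.07030)/0.49829 + 231.9 = 161.0456
M3: Pc = R·M3+t = (+0.02187, -0.06274, +0.48922); u = 698.2·(+0.02187)/0.48922 + 301.7 = 332.9186, v = 502.2·(-0.06274)/0.48922 + 231.9 = 167.5005

c0=(341.48, 284.56) c1=(498.82, 276.17) c2=(494.05, 161.05) c3=(332.92, 167.50)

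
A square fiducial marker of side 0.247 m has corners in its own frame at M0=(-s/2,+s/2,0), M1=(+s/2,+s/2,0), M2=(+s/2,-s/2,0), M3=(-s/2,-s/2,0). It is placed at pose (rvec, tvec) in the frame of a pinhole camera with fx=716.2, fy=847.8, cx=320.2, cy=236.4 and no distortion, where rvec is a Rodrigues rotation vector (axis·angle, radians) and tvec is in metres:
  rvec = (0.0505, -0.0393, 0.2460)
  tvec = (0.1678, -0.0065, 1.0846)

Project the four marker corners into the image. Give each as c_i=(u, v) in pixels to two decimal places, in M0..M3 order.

Intrinsics K: fx=716.2, fy=847.8, cx=320.2, cy=236.4
Marker side s = 0.247 m; corners in marker frame (Z=0):
  M0 = (-0.1235, +0.1235, 0)
  M1 = (+0.1235, +0.1235, 0)
  M2 = (+0.1235, -0.1235, 0)
  M3 = (-0.1235, -0.1235, 0)
rvec = (0.0505, -0.0393, 0.2460), |rvec| = θ = 0.25419 rad = 14.564°
Rodrigues: sinθ=0.25146, 1−cosθ=0.03213; R = I + sinθ·[k]× + (1−cosθ)·[k]×²:
    [+0.96914 -0.24435 -0.03270]
    [+0.24237 +0.96864 -0.05477]
    [+0.04506 +0.04515 +0.99796]
t = (0.1678, -0.0065, 1.0846) m
M0: Pc = R·M0+t = (+0.01793, +0.08319, +1.08461); u = 716.2·(+0.01793)/1.08461 + 320.2 = 332.0429, v = 847.8·(+0.08319)/1.08461 + 236.4 = 301.4293
M1: Pc = R·M1+t = (+0.25731, +0.14306, +1.09574); u = 716.2·(+0.25731)/1.09574 + 320.2 = 488.3845, v = 847.8·(+0.14306)/1.09574 + 236.4 = 347.0885
M2: Pc = R·M2+t = (+0.31767, -0.09619, +1.08459); u = 716.2·(+0.31767)/1.08459 + 320.2 = 529.9678, v = 847.8·(-0.09619)/1.08459 + 236.4 = 161.2075
M3: Pc = R·M3+t = (+0.07829, -0.15606, +1.07346); u = 716.2·(+0.07829)/1.07346 + 320.2 = 372.4332, v = 847.8·(-0.15606)/1.07346 + 236.4 = 113.1468

c0=(332.04, 301.43) c1=(488.38, 347.09) c2=(529.97, 161.21) c3=(372.43, 113.15)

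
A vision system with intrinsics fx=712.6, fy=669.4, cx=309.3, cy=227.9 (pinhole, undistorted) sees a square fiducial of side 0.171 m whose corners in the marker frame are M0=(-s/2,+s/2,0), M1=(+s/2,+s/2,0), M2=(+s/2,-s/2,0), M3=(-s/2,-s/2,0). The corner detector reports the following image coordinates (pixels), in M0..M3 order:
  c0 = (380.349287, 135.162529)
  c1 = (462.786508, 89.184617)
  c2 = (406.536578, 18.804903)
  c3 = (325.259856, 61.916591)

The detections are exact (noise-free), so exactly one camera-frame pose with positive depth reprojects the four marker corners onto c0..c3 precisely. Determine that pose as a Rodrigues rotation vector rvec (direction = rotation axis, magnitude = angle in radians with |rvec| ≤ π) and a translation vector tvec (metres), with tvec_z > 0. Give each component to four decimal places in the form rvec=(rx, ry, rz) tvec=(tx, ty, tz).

rvec=(-0.2504, -0.0953, -0.5602) tvec=(0.1456, -0.2796, 1.2283)

Intrinsics K: fx=712.6, fy=669.4, cx=309.3, cy=227.9
Marker side s = 0.171 m; corners in marker frame (Z=0):
  M0 = (-0.0855, +0.0855, 0)
  M1 = (+0.0855, +0.0855, 0)
  M2 = (+0.0855, -0.0855, 0)
  M3 = (-0.0855, -0.0855, 0)
Detected image corners:
  c0 = (380.349287, 135.162529) px
  c1 = (462.786508, 89.184617) px
  c2 = (406.536578, 18.804903) px
  c3 = (325.259856, 61.916591) px
Planar DLT: solve 8×8 A·h = b for H (H[2,2]=1):
  H  [+529.03944 +258.67594 +393.77648]
  H  [-250.61287 +406.90474 +75.50169]
  H  [+0.12799 -0.16995 +1.00000]
B = K⁻¹H; ‖b₁‖=0.814150, ‖b₂‖=0.814150; λ = 2/(‖b₁‖+‖b₂‖) = 1.228275, sign → tz>0 ⇒ λ=+1.228275
r₁ = λ·B[:,0] = (+0.84365,-0.51337,+0.15720); r₂ = λ·B[:,1] = (+0.53647,+0.81769,-0.20875)
r₃ = r₁×r₂ = (-0.02138,+0.26044,+0.96525); SVD([r₁ r₂ r₃]) → R = UVᵀ:
  R  [+0.84365 +0.53647 -0.02138]
  R  [-0.51337 +0.81769 +0.26044]
  R  [+0.15720 -0.20875 +0.96525]
t = (+0.14561, -0.27963, +1.22828) m
tr R = 2.626593; θ = arccos((tr R − 1)/2) = 0.621001 rad = 35.581°
axis k = ((R−Rᵀ)₃₂, (R−Rᵀ)₁₃, (R−Rᵀ)₂₁) / (2 sinθ) = (-0.403187, -0.153464, -0.902158)
rvec = θ·k = (-0.250379, -0.095301, -0.560241)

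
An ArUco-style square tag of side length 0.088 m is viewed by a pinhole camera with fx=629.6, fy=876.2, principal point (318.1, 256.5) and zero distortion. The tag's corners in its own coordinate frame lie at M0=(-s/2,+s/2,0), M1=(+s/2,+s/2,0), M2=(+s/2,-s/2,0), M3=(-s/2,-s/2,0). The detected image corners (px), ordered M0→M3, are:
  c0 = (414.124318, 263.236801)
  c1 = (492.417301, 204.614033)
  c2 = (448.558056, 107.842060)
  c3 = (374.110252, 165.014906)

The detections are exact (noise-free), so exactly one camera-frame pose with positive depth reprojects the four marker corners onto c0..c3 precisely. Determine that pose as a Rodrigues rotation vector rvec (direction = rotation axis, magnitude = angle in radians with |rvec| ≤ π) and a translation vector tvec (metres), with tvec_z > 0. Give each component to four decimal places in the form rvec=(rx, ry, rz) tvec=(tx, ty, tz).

Intrinsics K: fx=629.6, fy=876.2, cx=318.1, cy=256.5
Marker side s = 0.088 m; corners in marker frame (Z=0):
  M0 = (-0.0440, +0.0440, 0)
  M1 = (+0.0440, +0.0440, 0)
  M2 = (+0.0440, -0.0440, 0)
  M3 = (-0.0440, -0.0440, 0)
Detected image corners:
  c0 = (414.124318, 263.236801) px
  c1 = (492.417301, 204.614033) px
  c2 = (448.558056, 107.842060) px
  c3 = (374.110252, 165.014906) px
Planar DLT: solve 8×8 A·h = b for H (H[2,2]=1):
  H  [+811.69207 +259.65816 +431.62349]
  H  [-681.59468 +1015.11246 +184.26544]
  H  [-0.12878 -0.50143 +1.00000]
B = K⁻¹H; ‖b₁‖=1.548729, ‖b₂‖=1.548729; λ = 2/(‖b₁‖+‖b₂‖) = 0.645691, sign → tz>0 ⇒ λ=+0.645691
r₁ = λ·B[:,0] = (+0.87445,-0.47794,-0.08315); r₂ = λ·B[:,1] = (+0.42988,+0.84284,-0.32377)
r₃ = r₁×r₂ = (+0.22483,+0.24738,+0.94247); SVD([r₁ r₂ r₃]) → R = UVᵀ:
  R  [+0.87445 +0.42988 +0.22483]
  R  [-0.47794 +0.84284 +0.24738]
  R  [-0.08315 -0.32377 +0.94247]
t = (+0.11642, -0.05323, +0.64569) m
tr R = 2.659762; θ = arccos((tr R − 1)/2) = 0.591902 rad = 33.913°
axis k = ((R−Rᵀ)₃₂, (R−Rᵀ)₁₃, (R−Rᵀ)₂₁) / (2 sinθ) = (-0.511835, +0.275995, -0.813543)
rvec = θ·k = (-0.302956, +0.163362, -0.481538)

rvec=(-0.3030, 0.1634, -0.4815) tvec=(0.1164, -0.0532, 0.6457)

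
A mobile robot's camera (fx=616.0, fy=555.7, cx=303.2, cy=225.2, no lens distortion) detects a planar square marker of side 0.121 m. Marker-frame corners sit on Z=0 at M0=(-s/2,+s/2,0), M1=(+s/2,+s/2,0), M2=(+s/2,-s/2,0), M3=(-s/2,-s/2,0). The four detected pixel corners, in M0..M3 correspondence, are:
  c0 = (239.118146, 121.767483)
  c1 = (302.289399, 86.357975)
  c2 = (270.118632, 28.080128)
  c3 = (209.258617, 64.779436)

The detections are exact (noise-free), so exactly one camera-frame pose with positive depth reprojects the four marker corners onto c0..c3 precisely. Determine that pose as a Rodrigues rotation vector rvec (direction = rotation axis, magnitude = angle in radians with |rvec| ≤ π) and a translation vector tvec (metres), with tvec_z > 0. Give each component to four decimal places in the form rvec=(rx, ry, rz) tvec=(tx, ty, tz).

Intrinsics K: fx=616.0, fy=555.7, cx=303.2, cy=225.2
Marker side s = 0.121 m; corners in marker frame (Z=0):
  M0 = (-0.0605, +0.0605, 0)
  M1 = (+0.0605, +0.0605, 0)
  M2 = (+0.0605, -0.0605, 0)
  M3 = (-0.0605, -0.0605, 0)
Detected image corners:
  c0 = (239.118146, 121.767483) px
  c1 = (302.289399, 86.357975) px
  c2 = (270.118632, 28.080128) px
  c3 = (209.258617, 64.779436) px
Planar DLT: solve 8×8 A·h = b for H (H[2,2]=1):
  H  [+439.02528 +214.26713 +254.50258]
  H  [-319.66741 +463.86100 +75.27380]
  H  [-0.28764 -0.16415 +1.00000]
B = K⁻¹H; ‖b₁‖=1.011400, ‖b₂‖=1.011400; λ = 2/(‖b₁‖+‖b₂‖) = 0.988728, sign → tz>0 ⇒ λ=+0.988728
r₁ = λ·B[:,0] = (+0.84465,-0.45351,-0.28440); r₂ = λ·B[:,1] = (+0.42380,+0.89110,-0.16230)
r₃ = r₁×r₂ = (+0.32703,+0.01656,+0.94487); SVD([r₁ r₂ r₃]) → R = UVᵀ:
  R  [+0.84465 +0.42380 +0.32703]
  R  [-0.45351 +0.89110 +0.01656]
  R  [-0.28440 -0.16230 +0.94487]
t = (-0.07816, -0.26676, +0.98873) m
tr R = 2.680619; θ = arccos((tr R − 1)/2) = 0.572943 rad = 32.827°
axis k = ((R−Rᵀ)₃₂, (R−Rᵀ)₁₃, (R−Rᵀ)₂₁) / (2 sinθ) = (-0.164963, +0.563944, -0.809169)
rvec = θ·k = (-0.094514, +0.323108, -0.463607)

rvec=(-0.0945, 0.3231, -0.4636) tvec=(-0.0782, -0.2668, 0.9887)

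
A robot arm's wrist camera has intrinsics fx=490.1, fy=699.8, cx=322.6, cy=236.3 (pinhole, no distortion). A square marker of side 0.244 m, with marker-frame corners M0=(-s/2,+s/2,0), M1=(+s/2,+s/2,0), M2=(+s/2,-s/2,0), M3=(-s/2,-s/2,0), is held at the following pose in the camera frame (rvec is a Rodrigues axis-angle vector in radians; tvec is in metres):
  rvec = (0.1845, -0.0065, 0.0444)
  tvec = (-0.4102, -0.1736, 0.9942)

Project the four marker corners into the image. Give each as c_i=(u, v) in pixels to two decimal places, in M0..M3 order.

Intrinsics K: fx=490.1, fy=699.8, cx=322.6, cy=236.3
Marker side s = 0.244 m; corners in marker frame (Z=0):
  M0 = (-0.1220, +0.1220, 0)
  M1 = (+0.1220, +0.1220, 0)
  M2 = (+0.1220, -0.1220, 0)
  M3 = (-0.1220, -0.1220, 0)
rvec = (0.1845, -0.0065, 0.0444), |rvec| = θ = 0.18988 rad = 10.879°
Rodrigues: sinθ=0.18874, 1−cosθ=0.01797; R = I + sinθ·[k]× + (1−cosθ)·[k]×²:
    [+0.99900 -0.04473 -0.00238]
    [+0.04354 +0.98205 -0.18354]
    [+0.01054 +0.18325 +0.98301]
t = (-0.4102, -0.1736, 0.9942) m
M0: Pc = R·M0+t = (-0.53753, -0.05910, +1.01527); u = 490.1·(-0.53753)/1.01527 + 322.6 = 63.1165, v = 699.8·(-0.05910)/1.01527 + 236.3 = 195.5628
M1: Pc = R·M1+t = (-0.29378, -0.04848, +1.01784); u = 490.1·(-0.29378)/1.01784 + 322.6 = 181.1426, v = 699.8·(-0.04848)/1.01784 + 236.3 = 202.9693
M2: Pc = R·M2+t = (-0.28287, -0.28810, +0.97313); u = 490.1·(-0.28287)/0.97313 + 322.6 = 180.1399, v = 699.8·(-0.28810)/0.97313 + 236.3 = 29.1218
M3: Pc = R·M3+t = (-0.52662, -0.29872, +0.97056); u = 490.1·(-0.52662)/0.97056 + 322.6 = 56.6738, v = 699.8·(-0.29872)/0.97056 + 236.3 = 20.9133

c0=(63.12, 195.56) c1=(181.14, 202.97) c2=(180.14, 29.12) c3=(56.67, 20.91)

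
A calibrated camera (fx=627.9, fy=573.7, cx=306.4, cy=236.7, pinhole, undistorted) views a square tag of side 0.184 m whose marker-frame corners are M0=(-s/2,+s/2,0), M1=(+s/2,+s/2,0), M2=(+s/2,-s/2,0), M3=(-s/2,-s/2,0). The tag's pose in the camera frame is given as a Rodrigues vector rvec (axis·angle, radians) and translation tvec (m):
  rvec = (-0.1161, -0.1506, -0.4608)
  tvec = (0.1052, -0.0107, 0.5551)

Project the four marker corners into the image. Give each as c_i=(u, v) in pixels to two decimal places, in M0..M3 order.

Intrinsics K: fx=627.9, fy=573.7, cx=306.4, cy=236.7
Marker side s = 0.184 m; corners in marker frame (Z=0):
  M0 = (-0.0920, +0.0920, 0)
  M1 = (+0.0920, +0.0920, 0)
  M2 = (+0.0920, -0.0920, 0)
  M3 = (-0.0920, -0.0920, 0)
rvec = (-0.1161, -0.1506, -0.4608), |rvec| = θ = 0.49849 rad = 28.562°
Rodrigues: sinθ=0.47810, 1−cosθ=0.12170; R = I + sinθ·[k]× + (1−cosθ)·[k]×²:
    [+0.88490 +0.45051 -0.11824]
    [-0.43339 +0.88941 +0.14534]
    [+0.17064 -0.07737 +0.98229]
t = (0.1052, -0.0107, 0.5551) m
M0: Pc = R·M0+t = (+0.06524, +0.11100, +0.53228); u = 627.9·(+0.06524)/0.53228 + 306.4 = 383.3547, v = 573.7·(+0.11100)/0.53228 + 236.7 = 356.3342
M1: Pc = R·M1+t = (+0.22806, +0.03125, +0.56368); u = 627.9·(+0.22806)/0.56368 + 306.4 = 560.4406, v = 573.7·(+0.03125)/0.56368 + 236.7 = 268.5096
M2: Pc = R·M2+t = (+0.14516, -0.13240, +0.57792); u = 627.9·(+0.14516)/0.57792 + 306.4 = 464.1191, v = 573.7·(-0.13240)/0.57792 + 236.7 = 105.2684
M3: Pc = R·M3+t = (-0.01766, -0.05265, +0.54652); u = 627.9·(-0.01766)/0.54652 + 306.4 = 286.1120, v = 573.7·(-0.05265)/0.54652 + 236.7 = 181.4272

c0=(383.35, 356.33) c1=(560.44, 268.51) c2=(464.12, 105.27) c3=(286.11, 181.43)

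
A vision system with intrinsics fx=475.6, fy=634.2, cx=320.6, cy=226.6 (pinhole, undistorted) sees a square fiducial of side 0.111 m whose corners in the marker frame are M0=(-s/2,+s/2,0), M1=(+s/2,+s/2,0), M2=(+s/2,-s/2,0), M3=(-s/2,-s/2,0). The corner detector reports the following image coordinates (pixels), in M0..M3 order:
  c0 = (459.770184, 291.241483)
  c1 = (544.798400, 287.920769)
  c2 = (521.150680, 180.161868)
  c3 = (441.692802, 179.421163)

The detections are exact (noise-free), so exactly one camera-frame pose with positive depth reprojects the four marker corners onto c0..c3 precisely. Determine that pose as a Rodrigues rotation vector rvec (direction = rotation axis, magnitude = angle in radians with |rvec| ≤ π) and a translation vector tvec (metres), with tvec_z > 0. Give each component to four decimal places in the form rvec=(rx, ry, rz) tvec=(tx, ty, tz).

Intrinsics K: fx=475.6, fy=634.2, cx=320.6, cy=226.6
Marker side s = 0.111 m; corners in marker frame (Z=0):
  M0 = (-0.0555, +0.0555, 0)
  M1 = (+0.0555, +0.0555, 0)
  M2 = (+0.0555, -0.0555, 0)
  M3 = (-0.0555, -0.0555, 0)
Detected image corners:
  c0 = (459.770184, 291.241483) px
  c1 = (544.798400, 287.920769) px
  c2 = (521.150680, 180.161868) px
  c3 = (441.692802, 179.421163) px
Planar DLT: solve 8×8 A·h = b for H (H[2,2]=1):
  H  [+899.87964 -152.28194 +492.19404]
  H  [+65.38505 +826.20826 +232.56439]
  H  [+0.32513 -0.69266 +1.00000]
B = K⁻¹H; ‖b₁‖=1.704276, ‖b₂‖=1.704276; λ = 2/(‖b₁‖+‖b₂‖) = 0.586759, sign → tz>0 ⇒ λ=+0.586759
r₁ = λ·B[:,0] = (+0.98160,-0.00767,+0.19077); r₂ = λ·B[:,1] = (+0.08609,+0.90962,-0.40642)
r₃ = r₁×r₂ = (-0.17041,+0.41537,+0.89355); SVD([r₁ r₂ r₃]) → R = UVᵀ:
  R  [+0.98160 +0.08609 -0.17041]
  R  [-0.00767 +0.90962 +0.41537]
  R  [+0.19077 -0.40642 +0.89355]
t = (+0.21170, +0.00552, +0.58676) m
tr R = 2.784771; θ = arccos((tr R − 1)/2) = 0.468192 rad = 26.825°
axis k = ((R−Rᵀ)₃₂, (R−Rᵀ)₁₃, (R−Rᵀ)₂₁) / (2 sinθ) = (-0.910527, -0.400185, -0.103887)
rvec = θ·k = (-0.426302, -0.187364, -0.048639)

rvec=(-0.4263, -0.1874, -0.0486) tvec=(0.2117, 0.0055, 0.5868)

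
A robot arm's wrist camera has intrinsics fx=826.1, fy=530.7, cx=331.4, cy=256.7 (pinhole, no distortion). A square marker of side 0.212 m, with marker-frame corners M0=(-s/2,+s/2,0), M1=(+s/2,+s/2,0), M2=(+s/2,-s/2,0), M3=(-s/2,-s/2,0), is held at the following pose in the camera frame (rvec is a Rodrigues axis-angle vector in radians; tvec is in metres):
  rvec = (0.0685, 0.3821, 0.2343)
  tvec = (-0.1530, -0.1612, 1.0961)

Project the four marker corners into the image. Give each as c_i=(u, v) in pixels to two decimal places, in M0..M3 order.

c0=(135.94, 217.96) c1=(269.53, 240.35) c2=(303.89, 135.59) c3=(165.18, 119.88)

Intrinsics K: fx=826.1, fy=530.7, cx=331.4, cy=256.7
Marker side s = 0.212 m; corners in marker frame (Z=0):
  M0 = (-0.1060, +0.1060, 0)
  M1 = (+0.1060, +0.1060, 0)
  M2 = (+0.1060, -0.1060, 0)
  M3 = (-0.1060, -0.1060, 0)
rvec = (0.0685, 0.3821, 0.2343), |rvec| = θ = 0.45342 rad = 25.979°
Rodrigues: sinθ=0.43804, 1−cosθ=0.10105; R = I + sinθ·[k]× + (1−cosθ)·[k]×²:
    [+0.90126 -0.21349 +0.37703]
    [+0.23922 +0.97071 -0.02218]
    [-0.36125 +0.11018 +0.92594]
t = (-0.1530, -0.1612, 1.0961) m
M0: Pc = R·M0+t = (-0.27116, -0.08366, +1.14607); u = 826.1·(-0.27116)/1.14607 + 331.4 = 135.9426, v = 530.7·(-0.08366)/1.14607 + 256.7 = 217.9597
M1: Pc = R·M1+t = (-0.08010, -0.03295, +1.06949); u = 826.1·(-0.08010)/1.06949 + 331.4 = 269.5315, v = 530.7·(-0.03295)/1.06949 + 256.7 = 240.3509
M2: Pc = R·M2+t = (-0.03484, -0.23874, +1.04613); u = 826.1·(-0.03484)/1.04613 + 331.4 = 303.8906, v = 530.7·(-0.23874)/1.04613 + 256.7 = 135.5882
M3: Pc = R·M3+t = (-0.22590, -0.28945, +1.12271); u = 826.1·(-0.22590)/1.12271 + 331.4 = 165.1786, v = 530.7·(-0.28945)/1.12271 + 256.7 = 119.8775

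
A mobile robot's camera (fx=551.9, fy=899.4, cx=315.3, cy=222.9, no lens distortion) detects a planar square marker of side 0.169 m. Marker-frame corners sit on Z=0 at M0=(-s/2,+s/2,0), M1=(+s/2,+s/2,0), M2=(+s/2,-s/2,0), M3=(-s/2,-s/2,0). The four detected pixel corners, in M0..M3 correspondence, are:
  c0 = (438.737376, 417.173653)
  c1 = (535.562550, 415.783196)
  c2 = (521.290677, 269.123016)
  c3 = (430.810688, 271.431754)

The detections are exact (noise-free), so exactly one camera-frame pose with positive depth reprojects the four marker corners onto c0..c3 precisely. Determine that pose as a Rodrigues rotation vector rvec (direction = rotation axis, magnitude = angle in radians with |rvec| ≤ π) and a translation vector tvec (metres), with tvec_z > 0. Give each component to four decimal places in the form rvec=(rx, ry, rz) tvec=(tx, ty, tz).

rvec=(-0.4108, 0.0457, -0.0091) tvec=(0.3033, 0.1324, 1.0088)

Intrinsics K: fx=551.9, fy=899.4, cx=315.3, cy=222.9
Marker side s = 0.169 m; corners in marker frame (Z=0):
  M0 = (-0.0845, +0.0845, 0)
  M1 = (+0.0845, +0.0845, 0)
  M2 = (+0.0845, -0.0845, 0)
  M3 = (-0.0845, -0.0845, 0)
Detected image corners:
  c0 = (438.737376, 417.173653) px
  c1 = (535.562550, 415.783196) px
  c2 = (521.290677, 269.123016) px
  c3 = (430.810688, 271.431754) px
Planar DLT: solve 8×8 A·h = b for H (H[2,2]=1):
  H  [+533.21827 -125.05788 +481.24779]
  H  [-25.51686 +729.14076 +340.93571]
  H  [-0.04217 -0.39590 +1.00000]
B = K⁻¹H; ‖b₁‖=0.991304, ‖b₂‖=0.991304; λ = 2/(‖b₁‖+‖b₂‖) = 1.008773, sign → tz>0 ⇒ λ=+1.008773
r₁ = λ·B[:,0] = (+0.99893,-0.01808,-0.04254); r₂ = λ·B[:,1] = (-0.00042,+0.91679,-0.39938)
r₃ = r₁×r₂ = (+0.04622,+0.39897,+0.91580); SVD([r₁ r₂ r₃]) → R = UVᵀ:
  R  [+0.99893 -0.00042 +0.04622]
  R  [-0.01808 +0.91679 +0.39897]
  R  [-0.04254 -0.39938 +0.91580]
t = (+0.30332, +0.13239, +1.00877) m
tr R = 2.831517; θ = arccos((tr R − 1)/2) = 0.413404 rad = 23.686°
axis k = ((R−Rᵀ)₃₂, (R−Rᵀ)₁₃, (R−Rᵀ)₂₁) / (2 sinθ) = (-0.993635, +0.110481, -0.021976)
rvec = θ·k = (-0.410773, +0.045673, -0.009085)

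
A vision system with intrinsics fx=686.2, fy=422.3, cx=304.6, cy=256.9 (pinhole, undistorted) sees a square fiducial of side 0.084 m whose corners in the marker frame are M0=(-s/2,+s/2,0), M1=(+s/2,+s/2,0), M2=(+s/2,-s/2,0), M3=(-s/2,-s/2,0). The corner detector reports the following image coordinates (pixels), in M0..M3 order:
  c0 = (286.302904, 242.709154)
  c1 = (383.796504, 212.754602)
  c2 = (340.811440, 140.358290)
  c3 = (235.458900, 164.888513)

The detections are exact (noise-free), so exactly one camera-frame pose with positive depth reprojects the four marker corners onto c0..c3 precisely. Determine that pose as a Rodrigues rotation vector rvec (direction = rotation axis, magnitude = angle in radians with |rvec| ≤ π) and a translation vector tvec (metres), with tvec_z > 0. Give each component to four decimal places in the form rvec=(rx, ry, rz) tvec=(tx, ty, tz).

rvec=(0.1038, -0.5144, -0.4198) tvec=(0.0062, -0.0702, 0.4454)

Intrinsics K: fx=686.2, fy=422.3, cx=304.6, cy=256.9
Marker side s = 0.084 m; corners in marker frame (Z=0):
  M0 = (-0.0420, +0.0420, 0)
  M1 = (+0.0420, +0.0420, 0)
  M2 = (+0.0420, -0.0420, 0)
  M3 = (-0.0420, -0.0420, 0)
Detected image corners:
  c0 = (286.302904, 242.709154) px
  c1 = (383.796504, 212.754602) px
  c2 = (340.811440, 140.358290) px
  c3 = (235.458900, 164.888513) px
Planar DLT: solve 8×8 A·h = b for H (H[2,2]=1):
  H  [+1525.21645 +696.51839 +314.21351]
  H  [-130.41893 +978.22244 +190.30132]
  H  [+1.02275 +0.44937 +1.00000]
B = K⁻¹H; ‖b₁‖=2.245243, ‖b₂‖=2.245243; λ = 2/(‖b₁‖+‖b₂‖) = 0.445386, sign → tz>0 ⇒ λ=+0.445386
r₁ = λ·B[:,0] = (+0.78776,-0.41466,+0.45552); r₂ = λ·B[:,1] = (+0.36324,+0.90994,+0.20014)
r₃ = r₁×r₂ = (-0.49749,+0.00780,+0.86744); SVD([r₁ r₂ r₃]) → R = UVᵀ:
  R  [+0.78776 +0.36324 -0.49749]
  R  [-0.41466 +0.90994 +0.00780]
  R  [+0.45552 +0.20014 +0.86744]
t = (+0.00624, -0.07024, +0.44539) m
tr R = 2.565137; θ = arccos((tr R − 1)/2) = 0.672016 rad = 38.504°
axis k = ((R−Rᵀ)₃₂, (R−Rᵀ)₁₃, (R−Rᵀ)₂₁) / (2 sinθ) = (+0.154480, -0.765389, -0.624752)
rvec = θ·k = (+0.103813, -0.514354, -0.419843)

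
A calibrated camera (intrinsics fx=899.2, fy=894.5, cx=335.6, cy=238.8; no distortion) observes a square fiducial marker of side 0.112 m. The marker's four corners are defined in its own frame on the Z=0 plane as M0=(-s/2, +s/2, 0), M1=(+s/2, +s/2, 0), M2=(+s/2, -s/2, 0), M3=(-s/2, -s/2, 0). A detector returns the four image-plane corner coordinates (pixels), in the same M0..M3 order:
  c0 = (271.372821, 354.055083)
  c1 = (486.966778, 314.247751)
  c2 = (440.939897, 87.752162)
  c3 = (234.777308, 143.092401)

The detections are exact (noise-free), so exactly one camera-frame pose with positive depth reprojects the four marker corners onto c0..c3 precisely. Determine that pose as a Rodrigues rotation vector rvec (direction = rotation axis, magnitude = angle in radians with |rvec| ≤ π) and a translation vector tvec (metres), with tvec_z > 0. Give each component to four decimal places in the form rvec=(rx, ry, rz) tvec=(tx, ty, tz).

Intrinsics K: fx=899.2, fy=894.5, cx=335.6, cy=238.8
Marker side s = 0.112 m; corners in marker frame (Z=0):
  M0 = (-0.0560, +0.0560, 0)
  M1 = (+0.0560, +0.0560, 0)
  M2 = (+0.0560, -0.0560, 0)
  M3 = (-0.0560, -0.0560, 0)
Detected image corners:
  c0 = (271.372821, 354.055083) px
  c1 = (486.966778, 314.247751) px
  c2 = (440.939897, 87.752162) px
  c3 = (234.777308, 143.092401) px
Planar DLT: solve 8×8 A·h = b for H (H[2,2]=1):
  H  [+1634.32554 +272.61912 +354.12626]
  H  [-581.21908 +1890.93954 +224.09186]
  H  [-0.69145 -0.26387 +1.00000]
B = K⁻¹H; ‖b₁‖=2.236647, ‖b₂‖=2.236647; λ = 2/(‖b₁‖+‖b₂‖) = 0.447098, sign → tz>0 ⇒ λ=+0.447098
r₁ = λ·B[:,0] = (+0.92799,-0.20798,-0.30915); r₂ = λ·B[:,1] = (+0.17958,+0.97664,-0.11797)
r₃ = r₁×r₂ = (+0.32646,+0.05396,+0.94367); SVD([r₁ r₂ r₃]) → R = UVᵀ:
  R  [+0.92799 +0.17958 +0.32646]
  R  [-0.20798 +0.97664 +0.05396]
  R  [-0.30915 -0.11797 +0.94367]
t = (+0.00921, -0.00735, +0.44710) m
tr R = 2.848307; θ = arccos((tr R − 1)/2) = 0.391983 rad = 22.459°
axis k = ((R−Rᵀ)₃₂, (R−Rᵀ)₁₃, (R−Rᵀ)₂₁) / (2 sinθ) = (-0.225037, +0.831898, -0.507251)
rvec = θ·k = (-0.088211, +0.326090, -0.198834)

rvec=(-0.0882, 0.3261, -0.1988) tvec=(0.0092, -0.0074, 0.4471)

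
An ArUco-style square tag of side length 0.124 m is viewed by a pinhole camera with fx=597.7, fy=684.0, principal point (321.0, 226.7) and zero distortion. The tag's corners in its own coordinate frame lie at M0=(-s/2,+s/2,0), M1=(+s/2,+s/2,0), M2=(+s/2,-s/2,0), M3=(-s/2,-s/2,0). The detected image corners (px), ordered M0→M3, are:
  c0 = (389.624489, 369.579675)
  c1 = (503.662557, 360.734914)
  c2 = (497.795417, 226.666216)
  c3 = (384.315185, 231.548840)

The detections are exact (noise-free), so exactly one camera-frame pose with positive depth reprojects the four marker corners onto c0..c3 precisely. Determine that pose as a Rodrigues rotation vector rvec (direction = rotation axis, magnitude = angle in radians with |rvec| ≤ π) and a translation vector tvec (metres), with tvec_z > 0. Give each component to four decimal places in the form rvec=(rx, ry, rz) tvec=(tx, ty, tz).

Intrinsics K: fx=597.7, fy=684.0, cx=321.0, cy=226.7
Marker side s = 0.124 m; corners in marker frame (Z=0):
  M0 = (-0.0620, +0.0620, 0)
  M1 = (+0.0620, +0.0620, 0)
  M2 = (+0.0620, -0.0620, 0)
  M3 = (-0.0620, -0.0620, 0)
Detected image corners:
  c0 = (389.624489, 369.579675) px
  c1 = (503.662557, 360.734914) px
  c2 = (497.795417, 226.666216) px
  c3 = (384.315185, 231.548840) px
Planar DLT: solve 8×8 A·h = b for H (H[2,2]=1):
  H  [+1020.50707 +22.48170 +444.65976]
  H  [+13.71893 +1081.80463 +296.86807]
  H  [+0.23229 -0.05096 +1.00000]
B = K⁻¹H; ‖b₁‖=1.600606, ‖b₂‖=1.600606; λ = 2/(‖b₁‖+‖b₂‖) = 0.624763, sign → tz>0 ⇒ λ=+0.624763
r₁ = λ·B[:,0] = (+0.98877,-0.03557,+0.14513); r₂ = λ·B[:,1] = (+0.04060,+0.99867,-0.03184)
r₃ = r₁×r₂ = (-0.14380,+0.03737,+0.98890); SVD([r₁ r₂ r₃]) → R = UVᵀ:
  R  [+0.98877 +0.04060 -0.14380]
  R  [-0.03557 +0.99867 +0.03737]
  R  [+0.14513 -0.03184 +0.98890]
t = (+0.12926, +0.06409, +0.62476) m
tr R = 2.976343; θ = arccos((tr R − 1)/2) = 0.153961 rad = 8.821°
axis k = ((R−Rᵀ)₃₂, (R−Rᵀ)₁₃, (R−Rᵀ)₂₁) / (2 sinθ) = (-0.225641, -0.942028, -0.248335)
rvec = θ·k = (-0.034740, -0.145036, -0.038234)

rvec=(-0.0347, -0.1450, -0.0382) tvec=(0.1293, 0.0641, 0.6248)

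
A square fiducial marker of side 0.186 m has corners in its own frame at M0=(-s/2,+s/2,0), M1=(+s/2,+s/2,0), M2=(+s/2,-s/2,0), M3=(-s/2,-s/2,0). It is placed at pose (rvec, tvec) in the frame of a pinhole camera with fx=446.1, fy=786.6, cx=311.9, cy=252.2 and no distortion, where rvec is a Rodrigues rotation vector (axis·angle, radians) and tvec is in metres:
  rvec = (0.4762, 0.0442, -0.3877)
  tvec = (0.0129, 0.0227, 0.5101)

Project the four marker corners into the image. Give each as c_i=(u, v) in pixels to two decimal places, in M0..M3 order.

c0=(281.42, 436.03) c1=(422.71, 348.34) c2=(374.62, 103.91) c3=(211.83, 218.81)

Intrinsics K: fx=446.1, fy=786.6, cx=311.9, cy=252.2
Marker side s = 0.186 m; corners in marker frame (Z=0):
  M0 = (-0.0930, +0.0930, 0)
  M1 = (+0.0930, +0.0930, 0)
  M2 = (+0.0930, -0.0930, 0)
  M3 = (-0.0930, -0.0930, 0)
rvec = (0.4762, 0.0442, -0.3877), |rvec| = θ = 0.61566 rad = 35.274°
Rodrigues: sinθ=0.57749, 1−cosθ=0.18360; R = I + sinθ·[k]× + (1−cosθ)·[k]×²:
    [+0.92624 +0.37386 -0.04797]
    [-0.35347 +0.81734 -0.45498]
    [-0.13089 +0.43838 +0.88921]
t = (0.0129, 0.0227, 0.5101) m
M0: Pc = R·M0+t = (-0.03847, +0.13159, +0.56304); u = 446.1·(-0.03847)/0.56304 + 311.9 = 281.4192, v = 786.6·(+0.13159)/0.56304 + 252.2 = 436.0322
M1: Pc = R·M1+t = (+0.13381, +0.06584, +0.53870); u = 446.1·(+0.13381)/0.53870 + 311.9 = 422.7093, v = 786.6·(+0.06584)/0.53870 + 252.2 = 348.3388
M2: Pc = R·M2+t = (+0.06427, -0.08619, +0.45716); u = 446.1·(+0.06427)/0.45716 + 311.9 = 374.6166, v = 786.6·(-0.08619)/0.45716 + 252.2 = 103.9061
M3: Pc = R·M3+t = (-0.10801, -0.02044, +0.48150); u = 446.1·(-0.10801)/0.48150 + 311.9 = 211.8318, v = 786.6·(-0.02044)/0.48150 + 252.2 = 218.8088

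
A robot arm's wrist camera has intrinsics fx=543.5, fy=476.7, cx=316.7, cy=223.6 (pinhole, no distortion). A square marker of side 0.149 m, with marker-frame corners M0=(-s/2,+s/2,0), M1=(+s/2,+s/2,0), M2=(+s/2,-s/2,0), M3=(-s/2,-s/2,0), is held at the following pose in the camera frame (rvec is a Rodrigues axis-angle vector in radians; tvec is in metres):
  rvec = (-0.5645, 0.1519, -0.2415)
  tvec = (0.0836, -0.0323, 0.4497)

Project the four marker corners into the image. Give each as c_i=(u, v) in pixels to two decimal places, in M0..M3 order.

c0=(350.46, 279.37) c1=(544.25, 233.90) c2=(475.31, 112.33) c3=(314.84, 153.14)

Intrinsics K: fx=543.5, fy=476.7, cx=316.7, cy=223.6
Marker side s = 0.149 m; corners in marker frame (Z=0):
  M0 = (-0.0745, +0.0745, 0)
  M1 = (+0.0745, +0.0745, 0)
  M2 = (+0.0745, -0.0745, 0)
  M3 = (-0.0745, -0.0745, 0)
rvec = (-0.5645, 0.1519, -0.2415), |rvec| = θ = 0.63250 rad = 36.240°
Rodrigues: sinθ=0.59116, 1−cosθ=0.19345; R = I + sinθ·[k]× + (1−cosθ)·[k]×²:
    [+0.96064 +0.18425 +0.20789]
    [-0.26718 +0.81771 +0.50987]
    [-0.07605 -0.54535 +0.83475]
t = (0.0836, -0.0323, 0.4497) m
M0: Pc = R·M0+t = (+0.02576, +0.04852, +0.41474); u = 543.5·(+0.02576)/0.41474 + 316.7 = 350.4565, v = 476.7·(+0.04852)/0.41474 + 223.6 = 279.3739
M1: Pc = R·M1+t = (+0.16889, +0.00871, +0.40341); u = 543.5·(+0.16889)/0.40341 + 316.7 = 544.2481, v = 476.7·(+0.00871)/0.40341 + 223.6 = 233.8977
M2: Pc = R·M2+t = (+0.14144, -0.11312, +0.48466); u = 543.5·(+0.14144)/0.48466 + 316.7 = 475.3117, v = 476.7·(-0.11312)/0.48466 + 223.6 = 112.3342
M3: Pc = R·M3+t = (-0.00169, -0.07331, +0.49599); u = 543.5·(-0.00169)/0.49599 + 316.7 = 314.8431, v = 476.7·(-0.07331)/0.49599 + 223.6 = 153.1375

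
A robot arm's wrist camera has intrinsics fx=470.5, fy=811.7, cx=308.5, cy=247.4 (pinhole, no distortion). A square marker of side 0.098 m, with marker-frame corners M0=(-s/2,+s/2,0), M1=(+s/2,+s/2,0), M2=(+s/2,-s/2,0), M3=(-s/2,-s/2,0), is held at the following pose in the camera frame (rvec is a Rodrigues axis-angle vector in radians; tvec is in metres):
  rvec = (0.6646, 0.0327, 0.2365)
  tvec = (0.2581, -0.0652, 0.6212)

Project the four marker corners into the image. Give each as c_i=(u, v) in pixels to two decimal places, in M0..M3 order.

Intrinsics K: fx=470.5, fy=811.7, cx=308.5, cy=247.4
Marker side s = 0.098 m; corners in marker frame (Z=0):
  M0 = (-0.0490, +0.0490, 0)
  M1 = (+0.0490, +0.0490, 0)
  M2 = (+0.0490, -0.0490, 0)
  M3 = (-0.0490, -0.0490, 0)
rvec = (0.6646, 0.0327, 0.2365), |rvec| = θ = 0.70618 rad = 40.461°
Rodrigues: sinθ=0.64893, 1−cosθ=0.23916; R = I + sinθ·[k]× + (1−cosθ)·[k]×²:
    [+0.97266 -0.20691 +0.10543]
    [+0.22775 +0.76136 -0.60701]
    [+0.04533 +0.61443 +0.78767]
t = (0.2581, -0.0652, 0.6212) m
M0: Pc = R·M0+t = (+0.20030, -0.03905, +0.64909); u = 470.5·(+0.20030)/0.64909 + 308.5 = 453.6913, v = 811.7·(-0.03905)/0.64909 + 247.4 = 198.5629
M1: Pc = R·M1+t = (+0.29562, -0.01673, +0.65353); u = 470.5·(+0.29562)/0.65353 + 308.5 = 521.3297, v = 811.7·(-0.01673)/0.65353 + 247.4 = 226.6162
M2: Pc = R·M2+t = (+0.31590, -0.09135, +0.59331); u = 470.5·(+0.31590)/0.59331 + 308.5 = 559.0089, v = 811.7·(-0.09135)/0.59331 + 247.4 = 122.4305
M3: Pc = R·M3+t = (+0.22058, -0.11367, +0.58887); u = 470.5·(+0.22058)/0.58887 + 308.5 = 484.7385, v = 811.7·(-0.11367)/0.58887 + 247.4 = 90.7227

c0=(453.69, 198.56) c1=(521.33, 226.62) c2=(559.01, 122.43) c3=(484.74, 90.72)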